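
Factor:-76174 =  - 2^1*7^1 * 5441^1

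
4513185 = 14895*303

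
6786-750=6036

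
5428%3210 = 2218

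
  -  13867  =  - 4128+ - 9739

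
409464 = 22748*18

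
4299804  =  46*93474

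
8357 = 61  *137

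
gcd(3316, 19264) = 4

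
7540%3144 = 1252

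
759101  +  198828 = 957929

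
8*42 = 336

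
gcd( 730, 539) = 1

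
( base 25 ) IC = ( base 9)563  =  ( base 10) 462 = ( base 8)716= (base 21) 110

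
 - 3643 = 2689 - 6332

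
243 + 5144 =5387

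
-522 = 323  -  845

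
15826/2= 7913 = 7913.00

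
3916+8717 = 12633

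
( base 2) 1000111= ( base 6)155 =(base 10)71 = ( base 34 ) 23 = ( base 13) 56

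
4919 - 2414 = 2505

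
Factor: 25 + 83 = 108=2^2*3^3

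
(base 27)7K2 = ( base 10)5645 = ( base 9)7662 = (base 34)4u1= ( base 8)13015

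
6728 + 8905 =15633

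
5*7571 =37855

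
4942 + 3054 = 7996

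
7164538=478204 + 6686334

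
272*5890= 1602080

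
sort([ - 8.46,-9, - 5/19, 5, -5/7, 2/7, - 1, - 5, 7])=[ - 9 , - 8.46,-5 ,-1,- 5/7 , - 5/19, 2/7,5, 7 ]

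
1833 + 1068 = 2901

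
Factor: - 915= - 3^1*5^1*61^1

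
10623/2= 10623/2 = 5311.50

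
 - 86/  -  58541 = 86/58541 = 0.00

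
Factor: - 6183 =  - 3^3*229^1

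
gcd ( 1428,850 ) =34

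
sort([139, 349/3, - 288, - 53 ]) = [ - 288, - 53, 349/3,139 ]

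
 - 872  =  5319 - 6191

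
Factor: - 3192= - 2^3*3^1*7^1*19^1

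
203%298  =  203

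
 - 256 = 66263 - 66519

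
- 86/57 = -86/57 = - 1.51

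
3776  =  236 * 16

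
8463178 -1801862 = 6661316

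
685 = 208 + 477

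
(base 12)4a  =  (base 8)72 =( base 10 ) 58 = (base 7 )112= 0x3a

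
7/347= 7/347 = 0.02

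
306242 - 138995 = 167247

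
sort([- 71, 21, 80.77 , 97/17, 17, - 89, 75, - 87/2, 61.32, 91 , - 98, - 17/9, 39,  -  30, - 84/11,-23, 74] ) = [ - 98, - 89, - 71, - 87/2,  -  30, - 23, - 84/11, - 17/9, 97/17,  17, 21, 39, 61.32,74,75, 80.77,91]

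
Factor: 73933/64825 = 5^(  -  2)*17^1*2593^( - 1)*4349^1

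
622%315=307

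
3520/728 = 4+76/91 = 4.84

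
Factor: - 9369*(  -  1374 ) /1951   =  12873006/1951  =  2^1*3^4*229^1* 347^1 * 1951^(-1)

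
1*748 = 748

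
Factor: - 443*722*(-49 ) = 15672454= 2^1 * 7^2*19^2*443^1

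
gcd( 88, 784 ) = 8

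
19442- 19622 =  - 180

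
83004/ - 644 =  - 129  +  18/161  =  - 128.89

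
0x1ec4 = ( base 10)7876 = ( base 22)G60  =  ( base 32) 7m4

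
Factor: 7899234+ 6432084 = 2^1*3^1 *223^1*10711^1 = 14331318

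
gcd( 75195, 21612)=3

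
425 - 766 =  - 341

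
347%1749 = 347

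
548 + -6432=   -5884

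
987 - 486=501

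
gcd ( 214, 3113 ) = 1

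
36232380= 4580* 7911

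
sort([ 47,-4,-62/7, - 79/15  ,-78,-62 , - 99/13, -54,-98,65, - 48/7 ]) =[  -  98,-78, - 62, - 54 , - 62/7, -99/13 ,-48/7, - 79/15, - 4, 47, 65]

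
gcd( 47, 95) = 1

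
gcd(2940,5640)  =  60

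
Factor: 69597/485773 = 3^2*11^1*691^( - 1 )  =  99/691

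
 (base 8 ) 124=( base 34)2g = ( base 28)30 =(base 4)1110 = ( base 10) 84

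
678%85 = 83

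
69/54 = 1 + 5/18 = 1.28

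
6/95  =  6/95 = 0.06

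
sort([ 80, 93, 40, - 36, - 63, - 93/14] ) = [ - 63, -36, - 93/14, 40,80,  93] 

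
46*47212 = 2171752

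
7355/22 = 334 + 7/22 = 334.32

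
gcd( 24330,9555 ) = 15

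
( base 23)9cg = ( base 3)20221011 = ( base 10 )5053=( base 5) 130203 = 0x13BD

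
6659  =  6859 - 200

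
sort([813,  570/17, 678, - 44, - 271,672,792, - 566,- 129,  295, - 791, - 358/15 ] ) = [-791, - 566, -271, - 129 ,- 44, - 358/15, 570/17,295,672,678,792,813] 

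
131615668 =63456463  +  68159205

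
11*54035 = 594385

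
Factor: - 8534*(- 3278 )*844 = 2^4 * 11^1*17^1*149^1*211^1 * 251^1 = 23610437488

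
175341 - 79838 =95503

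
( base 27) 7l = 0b11010010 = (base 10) 210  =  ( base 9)253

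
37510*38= 1425380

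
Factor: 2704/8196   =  676/2049 = 2^2*3^( - 1) * 13^2*683^ (- 1 ) 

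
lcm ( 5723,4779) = 463563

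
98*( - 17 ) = - 1666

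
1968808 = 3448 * 571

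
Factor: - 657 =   -  3^2*73^1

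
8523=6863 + 1660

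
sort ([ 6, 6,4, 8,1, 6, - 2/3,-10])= [ - 10,-2/3, 1, 4, 6,  6, 6, 8 ] 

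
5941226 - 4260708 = 1680518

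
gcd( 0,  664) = 664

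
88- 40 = 48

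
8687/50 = 173 + 37/50=   173.74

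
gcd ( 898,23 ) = 1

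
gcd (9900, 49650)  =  150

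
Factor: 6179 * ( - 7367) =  - 37^1*53^1*139^1*167^1 = - 45520693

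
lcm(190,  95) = 190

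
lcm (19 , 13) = 247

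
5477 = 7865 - 2388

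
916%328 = 260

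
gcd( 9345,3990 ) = 105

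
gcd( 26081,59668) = 1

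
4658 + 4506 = 9164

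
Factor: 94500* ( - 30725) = -2903512500 =- 2^2*3^3* 5^5*7^1 * 1229^1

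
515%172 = 171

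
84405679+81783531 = 166189210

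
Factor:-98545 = -5^1*19709^1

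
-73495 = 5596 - 79091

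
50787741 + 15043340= 65831081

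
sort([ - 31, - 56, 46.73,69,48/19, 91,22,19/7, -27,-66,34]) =[ - 66, - 56, - 31, - 27,  48/19,19/7,22,34,46.73,  69,91] 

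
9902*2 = 19804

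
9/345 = 3/115 = 0.03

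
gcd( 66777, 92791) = 1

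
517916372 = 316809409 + 201106963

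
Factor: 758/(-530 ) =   -  379/265 = - 5^( - 1)*53^( - 1)*379^1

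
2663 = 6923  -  4260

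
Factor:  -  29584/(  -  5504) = 43/8 = 2^( -3) * 43^1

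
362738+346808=709546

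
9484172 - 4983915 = 4500257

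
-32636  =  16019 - 48655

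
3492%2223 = 1269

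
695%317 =61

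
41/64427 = 41/64427 = 0.00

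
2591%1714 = 877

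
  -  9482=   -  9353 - 129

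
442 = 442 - 0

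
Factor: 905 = 5^1*181^1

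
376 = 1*376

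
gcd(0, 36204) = 36204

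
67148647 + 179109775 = 246258422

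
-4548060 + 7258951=2710891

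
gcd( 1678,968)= 2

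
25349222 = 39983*634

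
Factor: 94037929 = 47^1* 2000807^1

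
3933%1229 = 246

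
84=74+10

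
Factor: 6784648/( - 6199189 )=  - 2^3*13^1*59^( - 1)*89^1*733^1 * 105071^( - 1) 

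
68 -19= 49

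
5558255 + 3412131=8970386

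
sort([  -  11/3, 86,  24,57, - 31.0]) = [ - 31.0, - 11/3, 24, 57, 86 ]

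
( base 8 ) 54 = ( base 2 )101100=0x2C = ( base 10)44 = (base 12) 38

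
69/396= 23/132 = 0.17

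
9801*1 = 9801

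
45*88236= 3970620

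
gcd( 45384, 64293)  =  3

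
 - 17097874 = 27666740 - 44764614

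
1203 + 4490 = 5693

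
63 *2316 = 145908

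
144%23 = 6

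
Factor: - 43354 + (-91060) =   -  2^1*7^1*9601^1 = -  134414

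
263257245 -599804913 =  - 336547668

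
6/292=3/146= 0.02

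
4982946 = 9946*501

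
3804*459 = 1746036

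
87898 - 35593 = 52305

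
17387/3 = 5795+2/3  =  5795.67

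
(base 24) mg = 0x220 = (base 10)544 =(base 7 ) 1405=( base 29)im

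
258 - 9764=-9506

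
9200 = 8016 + 1184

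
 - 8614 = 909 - 9523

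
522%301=221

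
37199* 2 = 74398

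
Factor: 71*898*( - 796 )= - 2^3*71^1*199^1*449^1=- 50751368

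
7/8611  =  7/8611 = 0.00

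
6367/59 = 107 + 54/59   =  107.92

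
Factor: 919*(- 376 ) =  - 2^3*47^1*919^1 = - 345544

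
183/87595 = 183/87595 = 0.00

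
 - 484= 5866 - 6350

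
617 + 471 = 1088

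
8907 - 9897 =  - 990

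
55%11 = 0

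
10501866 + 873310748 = 883812614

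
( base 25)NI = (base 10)593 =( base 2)1001010001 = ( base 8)1121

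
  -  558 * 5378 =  - 3000924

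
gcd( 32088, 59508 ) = 12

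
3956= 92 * 43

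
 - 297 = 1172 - 1469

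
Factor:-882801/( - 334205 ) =3^2*5^(-1 )*47^1*2087^1*66841^( - 1) 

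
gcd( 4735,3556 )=1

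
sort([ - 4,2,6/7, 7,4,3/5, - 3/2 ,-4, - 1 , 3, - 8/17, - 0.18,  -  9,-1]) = [ - 9,  -  4, - 4, - 3/2, -1, - 1, - 8/17,  -  0.18, 3/5,6/7, 2 , 3, 4,7]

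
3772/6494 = 1886/3247 = 0.58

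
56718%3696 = 1278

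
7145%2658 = 1829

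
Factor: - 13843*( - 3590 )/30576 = 2^(-3 )*3^( - 1)*5^1*7^(  -  2 )*13^(-1 )*109^1*127^1*359^1 = 24848185/15288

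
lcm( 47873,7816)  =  382984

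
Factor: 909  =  3^2*101^1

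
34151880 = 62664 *545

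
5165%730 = 55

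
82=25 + 57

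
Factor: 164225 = 5^2*6569^1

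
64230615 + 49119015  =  113349630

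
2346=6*391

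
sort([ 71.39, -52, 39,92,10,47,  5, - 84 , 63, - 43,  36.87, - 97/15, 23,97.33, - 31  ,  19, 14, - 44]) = [ - 84,  -  52, - 44, - 43 ,  -  31, - 97/15,5,10,14,19,  23, 36.87,39, 47, 63,71.39,92 , 97.33]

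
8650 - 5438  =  3212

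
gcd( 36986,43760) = 2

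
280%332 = 280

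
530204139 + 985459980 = 1515664119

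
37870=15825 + 22045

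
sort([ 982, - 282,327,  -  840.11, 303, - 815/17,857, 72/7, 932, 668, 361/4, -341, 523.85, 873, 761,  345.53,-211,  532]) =[ - 840.11, - 341, - 282, - 211,- 815/17, 72/7, 361/4, 303, 327,345.53, 523.85,532, 668, 761, 857,873, 932,982] 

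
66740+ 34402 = 101142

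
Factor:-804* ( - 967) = 2^2*3^1 * 67^1 * 967^1 = 777468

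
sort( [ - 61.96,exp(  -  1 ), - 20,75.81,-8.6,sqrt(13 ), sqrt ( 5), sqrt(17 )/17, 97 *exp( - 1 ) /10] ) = [ - 61.96 , - 20, - 8.6,sqrt ( 17 ) /17,  exp( - 1 ), sqrt(5 ),97 * exp( - 1)/10,sqrt(13 ),75.81]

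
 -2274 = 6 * ( - 379)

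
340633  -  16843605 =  -16502972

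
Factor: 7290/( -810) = - 3^2=- 9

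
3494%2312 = 1182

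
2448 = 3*816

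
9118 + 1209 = 10327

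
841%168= 1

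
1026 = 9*114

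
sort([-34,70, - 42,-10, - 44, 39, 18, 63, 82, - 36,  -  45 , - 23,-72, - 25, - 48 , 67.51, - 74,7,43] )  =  [ - 74, - 72, - 48, - 45, - 44 , - 42, - 36, - 34, - 25, - 23, - 10, 7,18,39, 43, 63, 67.51, 70,82]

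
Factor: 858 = 2^1 *3^1*11^1*13^1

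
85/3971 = 85/3971 = 0.02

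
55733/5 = 11146 + 3/5 = 11146.60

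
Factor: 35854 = 2^1*7^1*13^1*197^1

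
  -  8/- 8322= 4/4161 =0.00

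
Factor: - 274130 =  -2^1 * 5^1*79^1*347^1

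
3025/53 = 57 + 4/53 = 57.08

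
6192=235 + 5957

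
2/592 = 1/296 = 0.00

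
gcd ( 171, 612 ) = 9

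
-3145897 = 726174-3872071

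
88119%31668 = 24783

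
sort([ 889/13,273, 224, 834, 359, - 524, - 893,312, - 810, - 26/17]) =[- 893, - 810 , - 524,-26/17, 889/13, 224,273, 312,359, 834]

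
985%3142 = 985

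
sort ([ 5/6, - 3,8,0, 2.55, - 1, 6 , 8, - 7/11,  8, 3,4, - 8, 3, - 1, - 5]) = [ - 8, - 5, - 3, -1, - 1, - 7/11,0, 5/6,2.55, 3, 3,4, 6,8, 8,8]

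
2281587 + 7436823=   9718410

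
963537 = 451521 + 512016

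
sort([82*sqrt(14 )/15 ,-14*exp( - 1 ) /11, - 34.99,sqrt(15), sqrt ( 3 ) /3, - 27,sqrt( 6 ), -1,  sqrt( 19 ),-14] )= [  -  34.99, - 27, - 14, - 1 , - 14*exp(-1)/11,sqrt(3) /3, sqrt( 6 ), sqrt(15),sqrt( 19), 82*sqrt( 14)/15]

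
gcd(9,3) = 3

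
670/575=134/115 = 1.17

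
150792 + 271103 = 421895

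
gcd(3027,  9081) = 3027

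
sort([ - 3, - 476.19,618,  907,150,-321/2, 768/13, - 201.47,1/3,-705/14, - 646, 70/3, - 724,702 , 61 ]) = [- 724, - 646,  -  476.19 , - 201.47, - 321/2,-705/14, - 3,1/3,70/3 , 768/13,  61,150,618,  702,907 ]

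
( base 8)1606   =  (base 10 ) 902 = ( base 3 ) 1020102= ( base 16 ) 386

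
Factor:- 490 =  - 2^1*5^1*7^2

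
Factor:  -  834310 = - 2^1 *5^1*83431^1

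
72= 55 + 17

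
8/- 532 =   -  1 + 131/133 =-0.02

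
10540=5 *2108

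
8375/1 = 8375  =  8375.00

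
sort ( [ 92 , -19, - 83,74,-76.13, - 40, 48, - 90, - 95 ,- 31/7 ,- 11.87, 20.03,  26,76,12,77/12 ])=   [ - 95, - 90, - 83,-76.13 ,-40,- 19 ,  -  11.87, - 31/7,77/12, 12, 20.03, 26,48,74,76,92]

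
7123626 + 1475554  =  8599180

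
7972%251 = 191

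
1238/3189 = 1238/3189= 0.39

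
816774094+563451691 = 1380225785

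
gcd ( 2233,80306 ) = 1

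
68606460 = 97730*702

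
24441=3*8147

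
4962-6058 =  - 1096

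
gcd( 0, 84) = 84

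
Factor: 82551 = 3^1*7^1 * 3931^1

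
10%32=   10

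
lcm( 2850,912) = 22800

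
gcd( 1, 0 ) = 1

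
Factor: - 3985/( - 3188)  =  5/4=2^( - 2)*5^1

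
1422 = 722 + 700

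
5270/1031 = 5270/1031=5.11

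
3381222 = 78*43349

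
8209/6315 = 8209/6315=1.30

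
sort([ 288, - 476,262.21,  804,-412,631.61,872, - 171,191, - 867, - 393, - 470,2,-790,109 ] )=[ - 867,-790, - 476, - 470, - 412, -393,-171,2  ,  109, 191,  262.21 , 288,631.61 , 804,872]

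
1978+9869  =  11847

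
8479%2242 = 1753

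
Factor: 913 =11^1*83^1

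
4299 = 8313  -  4014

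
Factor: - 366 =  - 2^1 * 3^1*61^1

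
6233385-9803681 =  - 3570296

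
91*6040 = 549640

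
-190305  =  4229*(  -  45 )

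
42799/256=42799/256 =167.18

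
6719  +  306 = 7025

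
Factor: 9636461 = 9636461^1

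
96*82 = 7872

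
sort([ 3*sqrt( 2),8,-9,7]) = [ - 9,3*sqrt( 2) , 7 , 8 ]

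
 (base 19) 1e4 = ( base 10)631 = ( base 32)JN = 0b1001110111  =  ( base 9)771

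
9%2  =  1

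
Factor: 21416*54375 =1164495000 = 2^3*3^1*5^4* 29^1*2677^1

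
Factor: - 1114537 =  - 17^1 *53^1*1237^1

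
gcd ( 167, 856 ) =1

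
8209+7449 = 15658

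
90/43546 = 45/21773 = 0.00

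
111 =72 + 39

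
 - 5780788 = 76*(  -  76063)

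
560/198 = 280/99 = 2.83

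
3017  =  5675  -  2658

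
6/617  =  6/617 = 0.01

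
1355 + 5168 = 6523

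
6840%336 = 120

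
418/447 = 418/447 = 0.94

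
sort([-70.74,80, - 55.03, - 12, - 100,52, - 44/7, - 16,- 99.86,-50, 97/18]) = [ - 100,-99.86,- 70.74, -55.03, - 50, - 16, - 12,-44/7 , 97/18,52,80 ] 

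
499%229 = 41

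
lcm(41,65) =2665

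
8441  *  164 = 1384324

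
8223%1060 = 803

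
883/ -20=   -  883/20 = -44.15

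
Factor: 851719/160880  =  2^( - 4 )  *  5^(  -  1 )*11^2*2011^( -1 )*7039^1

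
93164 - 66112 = 27052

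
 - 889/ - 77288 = 889/77288 = 0.01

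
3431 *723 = 2480613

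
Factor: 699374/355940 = 2^(  -  1) * 5^( - 1 )*  37^(-1)*727^1 = 727/370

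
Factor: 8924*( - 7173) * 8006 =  - 2^3*3^2*23^1*97^1*797^1*4003^1= - 512478887112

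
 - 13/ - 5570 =13/5570= 0.00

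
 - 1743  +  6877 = 5134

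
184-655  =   - 471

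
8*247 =1976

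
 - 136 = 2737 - 2873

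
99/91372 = 99/91372 = 0.00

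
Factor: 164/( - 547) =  - 2^2 * 41^1*547^( - 1 ) 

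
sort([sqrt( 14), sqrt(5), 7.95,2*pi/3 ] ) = [2*pi/3, sqrt( 5) , sqrt (14 ),7.95]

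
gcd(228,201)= 3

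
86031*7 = 602217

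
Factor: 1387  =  19^1*73^1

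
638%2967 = 638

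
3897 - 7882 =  - 3985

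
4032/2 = 2016 = 2016.00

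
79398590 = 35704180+43694410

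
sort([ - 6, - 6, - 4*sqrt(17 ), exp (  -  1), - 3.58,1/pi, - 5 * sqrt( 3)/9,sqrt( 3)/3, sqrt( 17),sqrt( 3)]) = [ - 4*sqrt(17), - 6,-6, - 3.58, - 5 *sqrt(3 ) /9,1/pi, exp( - 1), sqrt( 3) /3 , sqrt( 3),sqrt( 17 )]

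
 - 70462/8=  - 35231/4 = - 8807.75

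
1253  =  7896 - 6643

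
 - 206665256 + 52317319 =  - 154347937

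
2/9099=2/9099 = 0.00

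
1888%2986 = 1888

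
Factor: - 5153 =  - 5153^1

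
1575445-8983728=-7408283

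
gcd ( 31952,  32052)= 4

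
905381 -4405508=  - 3500127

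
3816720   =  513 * 7440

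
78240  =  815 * 96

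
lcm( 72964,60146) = 4450804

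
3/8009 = 3/8009 =0.00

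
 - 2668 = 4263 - 6931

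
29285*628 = 18390980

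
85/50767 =85/50767 = 0.00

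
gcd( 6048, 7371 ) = 189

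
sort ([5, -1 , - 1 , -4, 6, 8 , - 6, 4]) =[ - 6,  -  4,-1, - 1 , 4,5 , 6,  8]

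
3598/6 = 1799/3 = 599.67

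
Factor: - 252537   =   - 3^1*84179^1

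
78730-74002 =4728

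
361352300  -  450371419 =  - 89019119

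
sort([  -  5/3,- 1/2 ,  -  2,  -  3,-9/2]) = [ - 9/2,  -  3, - 2, - 5/3,  -  1/2]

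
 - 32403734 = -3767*8602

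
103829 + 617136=720965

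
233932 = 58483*4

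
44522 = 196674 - 152152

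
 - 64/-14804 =16/3701 = 0.00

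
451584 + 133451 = 585035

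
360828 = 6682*54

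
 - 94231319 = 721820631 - 816051950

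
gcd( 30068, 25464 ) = 4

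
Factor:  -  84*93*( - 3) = 2^2*3^3*7^1*31^1 = 23436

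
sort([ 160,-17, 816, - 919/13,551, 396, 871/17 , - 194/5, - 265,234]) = [- 265,-919/13, - 194/5, - 17, 871/17, 160, 234, 396, 551,  816]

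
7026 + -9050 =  - 2024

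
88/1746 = 44/873 = 0.05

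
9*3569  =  32121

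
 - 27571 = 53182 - 80753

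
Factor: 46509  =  3^1*37^1*419^1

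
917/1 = 917 =917.00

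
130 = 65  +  65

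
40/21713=40/21713 = 0.00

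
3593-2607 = 986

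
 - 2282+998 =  - 1284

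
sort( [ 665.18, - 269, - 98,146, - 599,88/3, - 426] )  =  [ - 599, - 426 ,- 269,-98, 88/3,146,665.18]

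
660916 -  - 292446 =953362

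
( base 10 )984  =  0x3D8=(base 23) 1ji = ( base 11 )815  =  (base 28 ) 174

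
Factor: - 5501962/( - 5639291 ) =2^1*7^( - 1)*17^ (-1)*47389^(-1)*2750981^1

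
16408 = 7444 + 8964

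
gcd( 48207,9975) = 3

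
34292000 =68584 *500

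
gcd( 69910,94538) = 2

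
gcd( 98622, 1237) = 1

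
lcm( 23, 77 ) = 1771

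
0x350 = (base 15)3b8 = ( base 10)848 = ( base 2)1101010000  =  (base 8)1520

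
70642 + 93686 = 164328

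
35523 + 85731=121254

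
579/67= 579/67  =  8.64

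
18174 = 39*466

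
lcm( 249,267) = 22161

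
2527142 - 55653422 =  - 53126280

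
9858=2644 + 7214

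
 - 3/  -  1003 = 3/1003 = 0.00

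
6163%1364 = 707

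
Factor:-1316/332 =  - 7^1*  47^1 * 83^( - 1 ) = - 329/83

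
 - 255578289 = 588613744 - 844192033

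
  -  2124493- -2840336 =715843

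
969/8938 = 969/8938 = 0.11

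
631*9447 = 5961057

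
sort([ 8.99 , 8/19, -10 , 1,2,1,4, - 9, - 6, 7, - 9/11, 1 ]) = [ - 10, - 9, - 6,  -  9/11,8/19  ,  1 , 1 , 1 , 2,4,7 , 8.99 ]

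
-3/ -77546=3/77546 =0.00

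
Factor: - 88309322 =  - 2^1 *17^1*2597333^1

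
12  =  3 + 9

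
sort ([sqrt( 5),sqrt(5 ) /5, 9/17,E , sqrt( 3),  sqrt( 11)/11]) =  [ sqrt( 11 ) /11,sqrt( 5) /5, 9/17, sqrt( 3),sqrt( 5),E]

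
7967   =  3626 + 4341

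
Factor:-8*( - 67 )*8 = 4288 = 2^6*67^1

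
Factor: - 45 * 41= - 3^2*5^1*41^1=- 1845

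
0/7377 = 0 = 0.00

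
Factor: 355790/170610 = 757/363 = 3^( - 1 ) * 11^(-2 ) * 757^1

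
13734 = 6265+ 7469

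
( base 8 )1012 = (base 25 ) KM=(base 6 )2230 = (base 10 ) 522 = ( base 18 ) 1b0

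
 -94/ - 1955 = 94/1955 = 0.05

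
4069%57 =22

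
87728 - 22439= 65289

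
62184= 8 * 7773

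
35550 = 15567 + 19983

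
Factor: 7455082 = 2^1*  23^1*43^1*3769^1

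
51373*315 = 16182495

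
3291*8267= 27206697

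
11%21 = 11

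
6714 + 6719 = 13433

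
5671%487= 314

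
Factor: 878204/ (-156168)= - 2^( - 1 )*3^( - 4 )*911^1 = - 911/162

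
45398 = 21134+24264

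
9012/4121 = 2 + 770/4121=2.19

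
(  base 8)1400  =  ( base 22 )1ck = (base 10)768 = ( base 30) PI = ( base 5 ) 11033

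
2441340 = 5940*411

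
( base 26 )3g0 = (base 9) 3315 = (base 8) 4614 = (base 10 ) 2444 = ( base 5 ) 34234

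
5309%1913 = 1483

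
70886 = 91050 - 20164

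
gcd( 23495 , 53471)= 1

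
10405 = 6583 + 3822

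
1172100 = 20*58605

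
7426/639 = 7426/639 = 11.62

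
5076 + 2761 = 7837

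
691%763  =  691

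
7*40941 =286587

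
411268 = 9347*44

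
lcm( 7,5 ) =35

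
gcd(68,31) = 1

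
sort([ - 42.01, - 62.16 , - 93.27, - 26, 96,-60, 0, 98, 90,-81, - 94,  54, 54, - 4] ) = [ - 94, - 93.27, - 81, - 62.16, - 60, - 42.01,- 26, - 4,0,54,54,90, 96, 98 ] 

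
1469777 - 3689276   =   - 2219499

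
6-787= -781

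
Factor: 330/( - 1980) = - 1/6 = -  2^( - 1)* 3^(  -  1)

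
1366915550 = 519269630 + 847645920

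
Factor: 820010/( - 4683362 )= - 410005/2341681  =  - 5^1*43^1*47^( - 1 )*1907^1  *49823^(  -  1) 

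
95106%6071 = 4041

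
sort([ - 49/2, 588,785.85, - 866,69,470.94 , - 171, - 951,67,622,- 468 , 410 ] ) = [ - 951, - 866, - 468, - 171, - 49/2,67, 69,410,470.94,  588,622,  785.85 ]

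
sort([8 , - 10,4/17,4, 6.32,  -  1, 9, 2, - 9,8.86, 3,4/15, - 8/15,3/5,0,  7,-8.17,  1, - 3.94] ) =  [ - 10,-9,-8.17, - 3.94 ,-1,-8/15,0, 4/17, 4/15, 3/5,1, 2, 3,4, 6.32, 7 , 8,8.86,9]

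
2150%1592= 558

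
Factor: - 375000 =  - 2^3*3^1*5^6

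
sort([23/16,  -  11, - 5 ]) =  [-11,  -  5 , 23/16]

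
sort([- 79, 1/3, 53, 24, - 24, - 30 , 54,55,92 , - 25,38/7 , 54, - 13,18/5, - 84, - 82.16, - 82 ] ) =[ - 84, - 82.16 , - 82,-79, - 30, - 25, - 24, - 13, 1/3 , 18/5, 38/7,24, 53, 54, 54 , 55,92 ] 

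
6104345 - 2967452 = 3136893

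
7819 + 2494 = 10313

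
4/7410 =2/3705 = 0.00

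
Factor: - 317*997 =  - 316049=- 317^1*997^1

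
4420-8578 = -4158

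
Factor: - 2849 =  - 7^1*11^1*37^1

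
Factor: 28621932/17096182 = 2^1*3^1*61^2 * 641^1*8548091^ ( - 1) = 14310966/8548091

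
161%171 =161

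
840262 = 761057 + 79205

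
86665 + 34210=120875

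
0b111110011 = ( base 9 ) 614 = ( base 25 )JO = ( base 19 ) 175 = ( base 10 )499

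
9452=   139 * 68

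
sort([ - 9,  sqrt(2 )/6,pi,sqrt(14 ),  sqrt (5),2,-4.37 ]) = [ - 9,-4.37,sqrt( 2 )/6,  2,sqrt( 5 ), pi, sqrt(14 )]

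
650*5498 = 3573700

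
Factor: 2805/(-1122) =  - 2^(-1) * 5^1 = - 5/2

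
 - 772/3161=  - 1 + 2389/3161 = -0.24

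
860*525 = 451500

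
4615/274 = 4615/274 = 16.84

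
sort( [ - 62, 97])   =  [ - 62,97] 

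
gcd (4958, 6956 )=74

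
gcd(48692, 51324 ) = 1316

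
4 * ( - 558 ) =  - 2232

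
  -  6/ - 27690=1/4615 =0.00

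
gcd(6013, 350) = 7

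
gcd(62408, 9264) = 8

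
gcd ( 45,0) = 45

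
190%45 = 10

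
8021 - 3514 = 4507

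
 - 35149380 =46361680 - 81511060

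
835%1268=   835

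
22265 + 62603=84868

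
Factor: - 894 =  - 2^1 * 3^1*149^1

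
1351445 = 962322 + 389123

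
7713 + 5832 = 13545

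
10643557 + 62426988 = 73070545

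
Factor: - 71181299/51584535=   -3^ ( - 2)*5^( - 1)*7^1 * 113^1*89989^1*1146323^( - 1 )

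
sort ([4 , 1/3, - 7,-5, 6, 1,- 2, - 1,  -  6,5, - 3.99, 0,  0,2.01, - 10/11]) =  [-7,- 6,-5, - 3.99, - 2,-1,-10/11,0,0 , 1/3,1, 2.01, 4,5,6]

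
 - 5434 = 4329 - 9763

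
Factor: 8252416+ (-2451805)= 3^1*1933537^1 = 5800611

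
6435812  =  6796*947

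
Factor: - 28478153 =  - 11^1*2588923^1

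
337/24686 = 337/24686= 0.01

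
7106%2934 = 1238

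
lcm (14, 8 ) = 56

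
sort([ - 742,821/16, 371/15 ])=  [ - 742 , 371/15,821/16 ] 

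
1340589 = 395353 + 945236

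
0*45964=0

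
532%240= 52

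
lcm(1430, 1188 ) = 77220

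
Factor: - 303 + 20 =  - 283^1 = - 283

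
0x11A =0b100011010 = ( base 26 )AM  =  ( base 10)282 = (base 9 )343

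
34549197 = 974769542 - 940220345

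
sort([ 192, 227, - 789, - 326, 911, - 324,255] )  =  [  -  789, - 326,-324, 192, 227,255, 911 ]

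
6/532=3/266 = 0.01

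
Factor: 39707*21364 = 848300348 = 2^2*7^2 * 59^1 * 109^1 * 673^1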